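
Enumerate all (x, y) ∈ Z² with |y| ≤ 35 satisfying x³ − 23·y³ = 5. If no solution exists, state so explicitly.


The equation is x³ - 23y³ = 5. For fixed y, x³ = 23·y³ + 5, so a solution requires the RHS to be a perfect cube.
Strategy: iterate y from -35 to 35, compute RHS = 23·y³ + 5, and check whether it is a (positive or negative) perfect cube.
Check small values of y:
  y = 0: RHS = 5 is not a perfect cube.
  y = 1: RHS = 28 is not a perfect cube.
  y = -1: RHS = -18 is not a perfect cube.
  y = 2: RHS = 189 is not a perfect cube.
  y = -2: RHS = -179 is not a perfect cube.
  y = 3: RHS = 626 is not a perfect cube.
  y = -3: RHS = -616 is not a perfect cube.
Continuing the search up to |y| = 35 finds no solutions either.
No (x, y) in the scanned range satisfies the equation.

No integer solutions with |y| ≤ 35.


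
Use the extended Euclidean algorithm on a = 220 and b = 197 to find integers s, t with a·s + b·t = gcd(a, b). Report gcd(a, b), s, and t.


Euclidean algorithm on (220, 197) — divide until remainder is 0:
  220 = 1 · 197 + 23
  197 = 8 · 23 + 13
  23 = 1 · 13 + 10
  13 = 1 · 10 + 3
  10 = 3 · 3 + 1
  3 = 3 · 1 + 0
gcd(220, 197) = 1.
Track Bezout coefficients alongside the remainders: start with r₀ = 220 = a·1 + b·0 (s = 1, t = 0) and r₁ = 197 = a·0 + b·1 (s = 0, t = 1); each new remainder r_{k+1} = r_{k-1} − q_k·r_k inherits s_{k+1} = s_{k-1} − q_k·s_k, t_{k+1} = t_{k-1} − q_k·t_k, so r_k = a·s_k + b·t_k at every step:
  q = 1: r = 23, s = 1 − 1·0 = 1, t = 0 − 1·1 = -1  (check: 220·1 + 197·(-1) = 23)
  q = 8: r = 13, s = 0 − 8·1 = -8, t = 1 − 8·(-1) = 9  (check: 220·(-8) + 197·9 = 13)
  q = 1: r = 10, s = 1 − 1·(-8) = 9, t = -1 − 1·9 = -10  (check: 220·9 + 197·(-10) = 10)
  q = 1: r = 3, s = -8 − 1·9 = -17, t = 9 − 1·(-10) = 19  (check: 220·(-17) + 197·19 = 3)
  q = 3: r = 1, s = 9 − 3·(-17) = 60, t = -10 − 3·19 = -67  (check: 220·60 + 197·(-67) = 1)
The row with r = 1 (the gcd) gives the Bezout coefficients s = 60, t = -67.
Result: 220 · (60) + 197 · (-67) = 1.

gcd(220, 197) = 1; s = 60, t = -67 (check: 220·60 + 197·(-67) = 1).


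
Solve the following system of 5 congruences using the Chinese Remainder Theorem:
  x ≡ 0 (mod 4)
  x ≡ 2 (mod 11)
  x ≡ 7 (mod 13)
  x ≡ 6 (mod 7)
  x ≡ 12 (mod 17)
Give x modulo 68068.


Product of moduli M = 4 · 11 · 13 · 7 · 17 = 68068.
Merge one congruence at a time:
  Start: x ≡ 0 (mod 4).
  Combine with x ≡ 2 (mod 11); new modulus lcm = 44.
    Write x = 0 + 4·t and substitute into x ≡ 2 (mod 11): 4·t ≡ 2 − 0 = 2 (mod 11).
    The inverse of 4 mod 11 is 3 (since 4·3 = 12 = 1·11 + 1), so t ≡ 3·2 = 6 ≡ 6 (mod 11).
    Then x = 0 + 4·6 = 24, valid modulo lcm(4, 11) = 44: x ≡ 24 (mod 44).
  Combine with x ≡ 7 (mod 13); new modulus lcm = 572.
    Write x = 24 + 44·t and substitute into x ≡ 7 (mod 13): 44·t ≡ 7 − 24 = -17 (mod 13).
    Reduce coefficients mod 13: 5·t ≡ 9 (mod 13).
    The inverse of 5 mod 13 is 8 (since 5·8 = 40 = 3·13 + 1), so t ≡ 8·9 = 72 ≡ 7 (mod 13).
    Then x = 24 + 44·7 = 332, valid modulo lcm(44, 13) = 572: x ≡ 332 (mod 572).
  Combine with x ≡ 6 (mod 7); new modulus lcm = 4004.
    Write x = 332 + 572·t and substitute into x ≡ 6 (mod 7): 572·t ≡ 6 − 332 = -326 (mod 7).
    Reduce coefficients mod 7: 5·t ≡ 3 (mod 7).
    The inverse of 5 mod 7 is 3 (since 5·3 = 15 = 2·7 + 1), so t ≡ 3·3 = 9 ≡ 2 (mod 7).
    Then x = 332 + 572·2 = 1476, valid modulo lcm(572, 7) = 4004: x ≡ 1476 (mod 4004).
  Combine with x ≡ 12 (mod 17); new modulus lcm = 68068.
    Write x = 1476 + 4004·t and substitute into x ≡ 12 (mod 17): 4004·t ≡ 12 − 1476 = -1464 (mod 17).
    Reduce coefficients mod 17: 9·t ≡ 15 (mod 17).
    The inverse of 9 mod 17 is 2 (since 9·2 = 18 = 1·17 + 1), so t ≡ 2·15 = 30 ≡ 13 (mod 17).
    Then x = 1476 + 4004·13 = 53528, valid modulo lcm(4004, 17) = 68068: x ≡ 53528 (mod 68068).
Verify against each original: 53528 mod 4 = 0, 53528 mod 11 = 2, 53528 mod 13 = 7, 53528 mod 7 = 6, 53528 mod 17 = 12.

x ≡ 53528 (mod 68068).


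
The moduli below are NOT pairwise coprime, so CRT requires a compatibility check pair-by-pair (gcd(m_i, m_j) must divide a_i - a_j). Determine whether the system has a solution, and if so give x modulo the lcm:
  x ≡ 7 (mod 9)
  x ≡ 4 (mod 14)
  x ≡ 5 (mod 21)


Moduli 9, 14, 21 are not pairwise coprime, so CRT works modulo lcm(m_i) when all pairwise compatibility conditions hold.
Pairwise compatibility: gcd(m_i, m_j) must divide a_i - a_j for every pair.
Merge one congruence at a time:
  Start: x ≡ 7 (mod 9).
  Combine with x ≡ 4 (mod 14): gcd(9, 14) = 1; 4 - 7 = -3, which IS divisible by 1, so compatible.
    Write x = 7 + 9·t and substitute into x ≡ 4 (mod 14): 9·t ≡ 4 − 7 = -3 (mod 14).
    Reduce coefficients mod 14: 9·t ≡ 11 (mod 14).
    The inverse of 9 mod 14 is 11 (since 9·11 = 99 = 7·14 + 1), so t ≡ 11·11 = 121 ≡ 9 (mod 14).
    Then x = 7 + 9·9 = 88, valid modulo lcm(9, 14) = 126: x ≡ 88 (mod 126).
  Combine with x ≡ 5 (mod 21): gcd(126, 21) = 21, and 5 - 88 = -83 is NOT divisible by 21.
    ⇒ system is inconsistent (no integer solution).

No solution (the system is inconsistent).


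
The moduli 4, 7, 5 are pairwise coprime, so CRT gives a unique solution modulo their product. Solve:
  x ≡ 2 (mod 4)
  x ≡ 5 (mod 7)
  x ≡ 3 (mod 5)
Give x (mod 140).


Moduli 4, 7, 5 are pairwise coprime; by CRT there is a unique solution modulo M = 4 · 7 · 5 = 140.
Solve pairwise, accumulating the modulus:
  Start with x ≡ 2 (mod 4).
  Combine with x ≡ 5 (mod 7): since gcd(4, 7) = 1, we get a unique residue mod 28.
    Write x = 2 + 4·t and substitute into x ≡ 5 (mod 7): 4·t ≡ 5 − 2 = 3 (mod 7).
    The inverse of 4 mod 7 is 2 (since 4·2 = 8 = 1·7 + 1), so t ≡ 2·3 = 6 ≡ 6 (mod 7).
    Then x = 2 + 4·6 = 26, valid modulo lcm(4, 7) = 28: x ≡ 26 (mod 28).
  Combine with x ≡ 3 (mod 5): since gcd(28, 5) = 1, we get a unique residue mod 140.
    Write x = 26 + 28·t and substitute into x ≡ 3 (mod 5): 28·t ≡ 3 − 26 = -23 (mod 5).
    Reduce coefficients mod 5: 3·t ≡ 2 (mod 5).
    The inverse of 3 mod 5 is 2 (since 3·2 = 6 = 1·5 + 1), so t ≡ 2·2 = 4 ≡ 4 (mod 5).
    Then x = 26 + 28·4 = 138, valid modulo lcm(28, 5) = 140: x ≡ 138 (mod 140).
Verify: 138 mod 4 = 2 ✓, 138 mod 7 = 5 ✓, 138 mod 5 = 3 ✓.

x ≡ 138 (mod 140).


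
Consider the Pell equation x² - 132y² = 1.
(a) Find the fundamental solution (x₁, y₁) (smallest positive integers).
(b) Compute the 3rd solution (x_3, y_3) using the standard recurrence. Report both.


Step 1: Find the fundamental solution (x₁, y₁) of x² - 132y² = 1.
  Expand √132 as a continued fraction. a₀ = ⌊√132⌋ = 11; iterate m_{k+1} = d_k·a_k − m_k, d_{k+1} = (132 − m_{k+1}²)/d_k, a_{k+1} = ⌊(a₀ + m_{k+1})/d_{k+1}⌋ (starting m₀ = 0, d₀ = 1), with convergents p_k = a_k·p_{k-1} + p_{k-2}, q_k = a_k·q_{k-1} + q_{k-2} (p₋₁ = 1, q₋₁ = 0):
  k = 0: a₀ = 11; p₀/q₀ = 11/1; p₀² − 132·q₀² = 121 − 132 = -11.
  k = 1: m = 11, d = 11, a = ⌊(11 + 11)/11⌋ = 2; p/q = (2·11 + 1)/(2·1 + 0) = 23/2; p² − 132·q² = 529 − 528 = 1.
  The first convergent with p² − 132·q² = 1 gives the fundamental solution (x₁, y₁) = (23, 2).
Step 2: Apply the recurrence (x_{n+1}, y_{n+1}) = (x₁x_n + 132y₁y_n, x₁y_n + y₁x_n) repeatedly.
  From (x_1, y_1) = (23, 2): x_2 = 23·23 + 132·2·2 = 1057; y_2 = 23·2 + 2·23 = 92.
  From (x_2, y_2) = (1057, 92): x_3 = 23·1057 + 132·2·92 = 48599; y_3 = 23·92 + 2·1057 = 4230.
Step 3: Verify x_3² - 132·y_3² = 2361862801 - 2361862800 = 1 (should be 1). ✓

(x_1, y_1) = (23, 2); (x_3, y_3) = (48599, 4230).


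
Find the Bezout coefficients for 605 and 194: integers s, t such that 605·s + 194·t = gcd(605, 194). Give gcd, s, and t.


Euclidean algorithm on (605, 194) — divide until remainder is 0:
  605 = 3 · 194 + 23
  194 = 8 · 23 + 10
  23 = 2 · 10 + 3
  10 = 3 · 3 + 1
  3 = 3 · 1 + 0
gcd(605, 194) = 1.
Track Bezout coefficients alongside the remainders: start with r₀ = 605 = a·1 + b·0 (s = 1, t = 0) and r₁ = 194 = a·0 + b·1 (s = 0, t = 1); each new remainder r_{k+1} = r_{k-1} − q_k·r_k inherits s_{k+1} = s_{k-1} − q_k·s_k, t_{k+1} = t_{k-1} − q_k·t_k, so r_k = a·s_k + b·t_k at every step:
  q = 3: r = 23, s = 1 − 3·0 = 1, t = 0 − 3·1 = -3  (check: 605·1 + 194·(-3) = 23)
  q = 8: r = 10, s = 0 − 8·1 = -8, t = 1 − 8·(-3) = 25  (check: 605·(-8) + 194·25 = 10)
  q = 2: r = 3, s = 1 − 2·(-8) = 17, t = -3 − 2·25 = -53  (check: 605·17 + 194·(-53) = 3)
  q = 3: r = 1, s = -8 − 3·17 = -59, t = 25 − 3·(-53) = 184  (check: 605·(-59) + 194·184 = 1)
The row with r = 1 (the gcd) gives the Bezout coefficients s = -59, t = 184.
Result: 605 · (-59) + 194 · (184) = 1.

gcd(605, 194) = 1; s = -59, t = 184 (check: 605·(-59) + 194·184 = 1).


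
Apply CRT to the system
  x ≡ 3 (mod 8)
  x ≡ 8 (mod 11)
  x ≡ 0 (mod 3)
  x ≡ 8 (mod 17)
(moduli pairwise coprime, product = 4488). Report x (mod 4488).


Product of moduli M = 8 · 11 · 3 · 17 = 4488.
Merge one congruence at a time:
  Start: x ≡ 3 (mod 8).
  Combine with x ≡ 8 (mod 11); new modulus lcm = 88.
    Write x = 3 + 8·t and substitute into x ≡ 8 (mod 11): 8·t ≡ 8 − 3 = 5 (mod 11).
    The inverse of 8 mod 11 is 7 (since 8·7 = 56 = 5·11 + 1), so t ≡ 7·5 = 35 ≡ 2 (mod 11).
    Then x = 3 + 8·2 = 19, valid modulo lcm(8, 11) = 88: x ≡ 19 (mod 88).
  Combine with x ≡ 0 (mod 3); new modulus lcm = 264.
    Write x = 19 + 88·t and substitute into x ≡ 0 (mod 3): 88·t ≡ 0 − 19 = -19 (mod 3).
    Reduce coefficients mod 3: 1·t ≡ 2 (mod 3).
    So t ≡ 2 (mod 3).
    Then x = 19 + 88·2 = 195, valid modulo lcm(88, 3) = 264: x ≡ 195 (mod 264).
  Combine with x ≡ 8 (mod 17); new modulus lcm = 4488.
    Write x = 195 + 264·t and substitute into x ≡ 8 (mod 17): 264·t ≡ 8 − 195 = -187 (mod 17).
    Reduce coefficients mod 17: 9·t ≡ 0 (mod 17).
    The inverse of 9 mod 17 is 2 (since 9·2 = 18 = 1·17 + 1), so t ≡ 2·0 = 0 ≡ 0 (mod 17).
    Then x = 195 + 264·0 = 195, valid modulo lcm(264, 17) = 4488: x ≡ 195 (mod 4488).
Verify against each original: 195 mod 8 = 3, 195 mod 11 = 8, 195 mod 3 = 0, 195 mod 17 = 8.

x ≡ 195 (mod 4488).


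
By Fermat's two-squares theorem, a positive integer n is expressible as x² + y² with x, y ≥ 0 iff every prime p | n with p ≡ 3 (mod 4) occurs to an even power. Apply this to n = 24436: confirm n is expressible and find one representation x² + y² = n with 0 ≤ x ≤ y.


Step 1: Factor n = 24436 = 2^2 · 41 · 149.
Step 2: Check the mod-4 condition on each prime factor: 2 = 2 (special); 41 ≡ 1 (mod 4), exponent 1; 149 ≡ 1 (mod 4), exponent 1.
All primes ≡ 3 (mod 4) appear to even exponent (or don't appear), so by the two-squares theorem n IS expressible as a sum of two squares.
Step 3: Build a representation. Group n = k² · m with k = 2 and m = 41 · 149 = 6109 (a product of primes ≡ 1 (mod 4)); a representation of m scales to one of n via (k·x)² + (k·y)² = k²(x² + y²). Each prime p ≡ 1 (mod 4) is itself a sum of two squares; find a² by testing p − a² for a perfect square:
  41: 41 − 1² = 40, 41 − 2² = 37, 41 − 3² = 32, 41 − 4² = 25 = 5² ⇒ 41 = 4² + 5².
  149: 149 − 1² = 148, 149 − 2² = 145, 149 − 3² = 140, 149 − 4² = 133, 149 − 5² = 124, 149 − 6² = 113, 149 − 7² = 100 = 10² ⇒ 149 = 7² + 10².
  Combine using the Brahmagupta–Fibonacci identity (a² + b²)(c² + d²) = (ac − bd)² + (ad + bc)² = (ac + bd)² + (ad − bc)²:
  41 · 149 = 6109: from (4² + 5²)(7² + 10²), take (4·7 − 5·10, 4·10 + 5·7) = (28 − 50, 40 + 35) = (-22, 75); dropping signs (only squares matter) gives (22, 75); check 22² + 75² = 484 + 5625 = 6109 ✓.
  Scale by k = 2: (2·22, 2·75) = (44, 150).
Step 4: Order so x ≤ y and verify: 44² + 150² = 1936 + 22500 = 24436 = n. ✓

n = 24436 = 44² + 150² (one valid representation with x ≤ y).


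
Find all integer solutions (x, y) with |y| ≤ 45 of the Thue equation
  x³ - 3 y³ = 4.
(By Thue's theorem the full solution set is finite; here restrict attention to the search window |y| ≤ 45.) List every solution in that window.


The equation is x³ - 3y³ = 4. For fixed y, x³ = 3·y³ + 4, so a solution requires the RHS to be a perfect cube.
Strategy: iterate y from -45 to 45, compute RHS = 3·y³ + 4, and check whether it is a (positive or negative) perfect cube.
Check small values of y:
  y = 0: RHS = 4 is not a perfect cube.
  y = 1: RHS = 7 is not a perfect cube.
  y = -1: RHS = 1 = (1)³ ⇒ x = 1 works.
  y = 2: RHS = 28 is not a perfect cube.
  y = -2: RHS = -20 is not a perfect cube.
  y = 3: RHS = 85 is not a perfect cube.
  y = -3: RHS = -77 is not a perfect cube.
Continuing the search up to |y| = 45 finds no further solutions beyond those listed.
Collected solutions: (1, -1).

Solutions (with |y| ≤ 45): (1, -1).


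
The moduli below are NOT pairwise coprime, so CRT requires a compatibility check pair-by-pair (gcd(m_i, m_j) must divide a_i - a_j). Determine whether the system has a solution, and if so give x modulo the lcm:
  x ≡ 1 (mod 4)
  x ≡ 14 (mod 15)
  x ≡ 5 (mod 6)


Moduli 4, 15, 6 are not pairwise coprime, so CRT works modulo lcm(m_i) when all pairwise compatibility conditions hold.
Pairwise compatibility: gcd(m_i, m_j) must divide a_i - a_j for every pair.
Merge one congruence at a time:
  Start: x ≡ 1 (mod 4).
  Combine with x ≡ 14 (mod 15): gcd(4, 15) = 1; 14 - 1 = 13, which IS divisible by 1, so compatible.
    Write x = 1 + 4·t and substitute into x ≡ 14 (mod 15): 4·t ≡ 14 − 1 = 13 (mod 15).
    The inverse of 4 mod 15 is 4 (since 4·4 = 16 = 1·15 + 1), so t ≡ 4·13 = 52 ≡ 7 (mod 15).
    Then x = 1 + 4·7 = 29, valid modulo lcm(4, 15) = 60: x ≡ 29 (mod 60).
  Combine with x ≡ 5 (mod 6): gcd(60, 6) = 6; 5 - 29 = -24, which IS divisible by 6, so compatible.
    Write x = 29 + 60·t and substitute into x ≡ 5 (mod 6): 60·t ≡ 5 − 29 = -24 (mod 6).
    Divide the congruence (and modulus) by g = 6: 10·t ≡ -4 (mod 1).
    Modulo 1 every t works; take t = 0.
    Then x = 29 + 60·0 = 29, valid modulo lcm(60, 6) = 60: x ≡ 29 (mod 60).
Verify: 29 mod 4 = 1, 29 mod 15 = 14, 29 mod 6 = 5.

x ≡ 29 (mod 60).


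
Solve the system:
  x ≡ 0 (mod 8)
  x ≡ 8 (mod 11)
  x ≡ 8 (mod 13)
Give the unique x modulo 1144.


Moduli 8, 11, 13 are pairwise coprime; by CRT there is a unique solution modulo M = 8 · 11 · 13 = 1144.
Solve pairwise, accumulating the modulus:
  Start with x ≡ 0 (mod 8).
  Combine with x ≡ 8 (mod 11): since gcd(8, 11) = 1, we get a unique residue mod 88.
    Write x = 0 + 8·t and substitute into x ≡ 8 (mod 11): 8·t ≡ 8 − 0 = 8 (mod 11).
    The inverse of 8 mod 11 is 7 (since 8·7 = 56 = 5·11 + 1), so t ≡ 7·8 = 56 ≡ 1 (mod 11).
    Then x = 0 + 8·1 = 8, valid modulo lcm(8, 11) = 88: x ≡ 8 (mod 88).
  Combine with x ≡ 8 (mod 13): since gcd(88, 13) = 1, we get a unique residue mod 1144.
    Write x = 8 + 88·t and substitute into x ≡ 8 (mod 13): 88·t ≡ 8 − 8 = 0 (mod 13).
    Reduce coefficients mod 13: 10·t ≡ 0 (mod 13).
    The inverse of 10 mod 13 is 4 (since 10·4 = 40 = 3·13 + 1), so t ≡ 4·0 = 0 ≡ 0 (mod 13).
    Then x = 8 + 88·0 = 8, valid modulo lcm(88, 13) = 1144: x ≡ 8 (mod 1144).
Verify: 8 mod 8 = 0 ✓, 8 mod 11 = 8 ✓, 8 mod 13 = 8 ✓.

x ≡ 8 (mod 1144).


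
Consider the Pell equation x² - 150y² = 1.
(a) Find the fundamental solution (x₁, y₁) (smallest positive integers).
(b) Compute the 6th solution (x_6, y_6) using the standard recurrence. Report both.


Step 1: Find the fundamental solution (x₁, y₁) of x² - 150y² = 1.
  Expand √150 as a continued fraction. a₀ = ⌊√150⌋ = 12; iterate m_{k+1} = d_k·a_k − m_k, d_{k+1} = (150 − m_{k+1}²)/d_k, a_{k+1} = ⌊(a₀ + m_{k+1})/d_{k+1}⌋ (starting m₀ = 0, d₀ = 1), with convergents p_k = a_k·p_{k-1} + p_{k-2}, q_k = a_k·q_{k-1} + q_{k-2} (p₋₁ = 1, q₋₁ = 0):
  k = 0: a₀ = 12; p₀/q₀ = 12/1; p₀² − 150·q₀² = 144 − 150 = -6.
  k = 1: m = 12, d = 6, a = ⌊(12 + 12)/6⌋ = 4; p/q = (4·12 + 1)/(4·1 + 0) = 49/4; p² − 150·q² = 2401 − 2400 = 1.
  The first convergent with p² − 150·q² = 1 gives the fundamental solution (x₁, y₁) = (49, 4).
Step 2: Apply the recurrence (x_{n+1}, y_{n+1}) = (x₁x_n + 150y₁y_n, x₁y_n + y₁x_n) repeatedly.
  From (x_1, y_1) = (49, 4): x_2 = 49·49 + 150·4·4 = 4801; y_2 = 49·4 + 4·49 = 392.
  From (x_2, y_2) = (4801, 392): x_3 = 49·4801 + 150·4·392 = 470449; y_3 = 49·392 + 4·4801 = 38412.
  From (x_3, y_3) = (470449, 38412): x_4 = 49·470449 + 150·4·38412 = 46099201; y_4 = 49·38412 + 4·470449 = 3763984.
  From (x_4, y_4) = (46099201, 3763984): x_5 = 49·46099201 + 150·4·3763984 = 4517251249; y_5 = 49·3763984 + 4·46099201 = 368832020.
  From (x_5, y_5) = (4517251249, 368832020): x_6 = 49·4517251249 + 150·4·368832020 = 442644523201; y_6 = 49·368832020 + 4·4517251249 = 36141773976.
Step 3: Verify x_6² - 150·y_6² = 195934173919840627286401 - 195934173919840627286400 = 1 (should be 1). ✓

(x_1, y_1) = (49, 4); (x_6, y_6) = (442644523201, 36141773976).


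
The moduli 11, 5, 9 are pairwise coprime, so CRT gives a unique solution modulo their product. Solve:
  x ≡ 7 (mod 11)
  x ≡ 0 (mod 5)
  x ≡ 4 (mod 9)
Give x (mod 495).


Moduli 11, 5, 9 are pairwise coprime; by CRT there is a unique solution modulo M = 11 · 5 · 9 = 495.
Solve pairwise, accumulating the modulus:
  Start with x ≡ 7 (mod 11).
  Combine with x ≡ 0 (mod 5): since gcd(11, 5) = 1, we get a unique residue mod 55.
    Write x = 7 + 11·t and substitute into x ≡ 0 (mod 5): 11·t ≡ 0 − 7 = -7 (mod 5).
    Reduce coefficients mod 5: 1·t ≡ 3 (mod 5).
    So t ≡ 3 (mod 5).
    Then x = 7 + 11·3 = 40, valid modulo lcm(11, 5) = 55: x ≡ 40 (mod 55).
  Combine with x ≡ 4 (mod 9): since gcd(55, 9) = 1, we get a unique residue mod 495.
    Write x = 40 + 55·t and substitute into x ≡ 4 (mod 9): 55·t ≡ 4 − 40 = -36 (mod 9).
    Reduce coefficients mod 9: 1·t ≡ 0 (mod 9).
    So t ≡ 0 (mod 9).
    Then x = 40 + 55·0 = 40, valid modulo lcm(55, 9) = 495: x ≡ 40 (mod 495).
Verify: 40 mod 11 = 7 ✓, 40 mod 5 = 0 ✓, 40 mod 9 = 4 ✓.

x ≡ 40 (mod 495).


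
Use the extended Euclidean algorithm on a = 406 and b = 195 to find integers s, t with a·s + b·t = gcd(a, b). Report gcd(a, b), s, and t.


Euclidean algorithm on (406, 195) — divide until remainder is 0:
  406 = 2 · 195 + 16
  195 = 12 · 16 + 3
  16 = 5 · 3 + 1
  3 = 3 · 1 + 0
gcd(406, 195) = 1.
Track Bezout coefficients alongside the remainders: start with r₀ = 406 = a·1 + b·0 (s = 1, t = 0) and r₁ = 195 = a·0 + b·1 (s = 0, t = 1); each new remainder r_{k+1} = r_{k-1} − q_k·r_k inherits s_{k+1} = s_{k-1} − q_k·s_k, t_{k+1} = t_{k-1} − q_k·t_k, so r_k = a·s_k + b·t_k at every step:
  q = 2: r = 16, s = 1 − 2·0 = 1, t = 0 − 2·1 = -2  (check: 406·1 + 195·(-2) = 16)
  q = 12: r = 3, s = 0 − 12·1 = -12, t = 1 − 12·(-2) = 25  (check: 406·(-12) + 195·25 = 3)
  q = 5: r = 1, s = 1 − 5·(-12) = 61, t = -2 − 5·25 = -127  (check: 406·61 + 195·(-127) = 1)
The row with r = 1 (the gcd) gives the Bezout coefficients s = 61, t = -127.
Result: 406 · (61) + 195 · (-127) = 1.

gcd(406, 195) = 1; s = 61, t = -127 (check: 406·61 + 195·(-127) = 1).


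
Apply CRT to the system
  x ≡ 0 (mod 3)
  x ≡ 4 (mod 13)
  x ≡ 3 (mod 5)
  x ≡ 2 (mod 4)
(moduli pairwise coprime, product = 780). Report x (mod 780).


Product of moduli M = 3 · 13 · 5 · 4 = 780.
Merge one congruence at a time:
  Start: x ≡ 0 (mod 3).
  Combine with x ≡ 4 (mod 13); new modulus lcm = 39.
    Write x = 0 + 3·t and substitute into x ≡ 4 (mod 13): 3·t ≡ 4 − 0 = 4 (mod 13).
    The inverse of 3 mod 13 is 9 (since 3·9 = 27 = 2·13 + 1), so t ≡ 9·4 = 36 ≡ 10 (mod 13).
    Then x = 0 + 3·10 = 30, valid modulo lcm(3, 13) = 39: x ≡ 30 (mod 39).
  Combine with x ≡ 3 (mod 5); new modulus lcm = 195.
    Write x = 30 + 39·t and substitute into x ≡ 3 (mod 5): 39·t ≡ 3 − 30 = -27 (mod 5).
    Reduce coefficients mod 5: 4·t ≡ 3 (mod 5).
    The inverse of 4 mod 5 is 4 (since 4·4 = 16 = 3·5 + 1), so t ≡ 4·3 = 12 ≡ 2 (mod 5).
    Then x = 30 + 39·2 = 108, valid modulo lcm(39, 5) = 195: x ≡ 108 (mod 195).
  Combine with x ≡ 2 (mod 4); new modulus lcm = 780.
    Write x = 108 + 195·t and substitute into x ≡ 2 (mod 4): 195·t ≡ 2 − 108 = -106 (mod 4).
    Reduce coefficients mod 4: 3·t ≡ 2 (mod 4).
    The inverse of 3 mod 4 is 3 (since 3·3 = 9 = 2·4 + 1), so t ≡ 3·2 = 6 ≡ 2 (mod 4).
    Then x = 108 + 195·2 = 498, valid modulo lcm(195, 4) = 780: x ≡ 498 (mod 780).
Verify against each original: 498 mod 3 = 0, 498 mod 13 = 4, 498 mod 5 = 3, 498 mod 4 = 2.

x ≡ 498 (mod 780).


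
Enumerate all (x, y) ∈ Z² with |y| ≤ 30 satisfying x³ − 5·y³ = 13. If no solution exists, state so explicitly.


The equation is x³ - 5y³ = 13. For fixed y, x³ = 5·y³ + 13, so a solution requires the RHS to be a perfect cube.
Strategy: iterate y from -30 to 30, compute RHS = 5·y³ + 13, and check whether it is a (positive or negative) perfect cube.
Check small values of y:
  y = 0: RHS = 13 is not a perfect cube.
  y = 1: RHS = 18 is not a perfect cube.
  y = -1: RHS = 8 = (2)³ ⇒ x = 2 works.
  y = 2: RHS = 53 is not a perfect cube.
  y = -2: RHS = -27 = (-3)³ ⇒ x = -3 works.
  y = 3: RHS = 148 is not a perfect cube.
  y = -3: RHS = -122 is not a perfect cube.
Continuing, at y = 7: RHS = 1728 = (12)³ ⇒ x = 12 works.
Searching the remaining y in |y| ≤ 30 finds no further solutions.
Collected solutions: (2, -1), (-3, -2), (12, 7).

Solutions (with |y| ≤ 30): (2, -1), (-3, -2), (12, 7).


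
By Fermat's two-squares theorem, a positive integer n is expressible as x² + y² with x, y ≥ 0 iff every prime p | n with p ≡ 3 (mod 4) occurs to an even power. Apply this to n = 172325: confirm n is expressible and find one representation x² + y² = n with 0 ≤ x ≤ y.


Step 1: Factor n = 172325 = 5^2 · 61 · 113.
Step 2: Check the mod-4 condition on each prime factor: 5 ≡ 1 (mod 4), exponent 2; 61 ≡ 1 (mod 4), exponent 1; 113 ≡ 1 (mod 4), exponent 1.
All primes ≡ 3 (mod 4) appear to even exponent (or don't appear), so by the two-squares theorem n IS expressible as a sum of two squares.
Step 3: Build a representation. Group n = k² · m with k = 5 and m = 61 · 113 = 6893 (a product of primes ≡ 1 (mod 4)); a representation of m scales to one of n via (k·x)² + (k·y)² = k²(x² + y²). Each prime p ≡ 1 (mod 4) is itself a sum of two squares; find a² by testing p − a² for a perfect square:
  61: 61 − 1² = 60, 61 − 2² = 57, 61 − 3² = 52, 61 − 4² = 45, 61 − 5² = 36 = 6² ⇒ 61 = 5² + 6².
  113: 113 − 1² = 112, 113 − 2² = 109, 113 − 3² = 104, 113 − 4² = 97, 113 − 5² = 88, 113 − 6² = 77, 113 − 7² = 64 = 8² ⇒ 113 = 7² + 8².
  Combine using the Brahmagupta–Fibonacci identity (a² + b²)(c² + d²) = (ac − bd)² + (ad + bc)² = (ac + bd)² + (ad − bc)²:
  61 · 113 = 6893: from (5² + 6²)(7² + 8²), take (5·7 − 6·8, 5·8 + 6·7) = (35 − 48, 40 + 42) = (-13, 82); dropping signs (only squares matter) gives (13, 82); check 13² + 82² = 169 + 6724 = 6893 ✓.
  Scale by k = 5: (5·13, 5·82) = (65, 410).
Step 4: Order so x ≤ y and verify: 65² + 410² = 4225 + 168100 = 172325 = n. ✓

n = 172325 = 65² + 410² (one valid representation with x ≤ y).


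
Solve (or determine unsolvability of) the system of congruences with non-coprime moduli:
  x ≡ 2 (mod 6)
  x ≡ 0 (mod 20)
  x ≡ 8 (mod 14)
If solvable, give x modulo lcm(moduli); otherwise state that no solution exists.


Moduli 6, 20, 14 are not pairwise coprime, so CRT works modulo lcm(m_i) when all pairwise compatibility conditions hold.
Pairwise compatibility: gcd(m_i, m_j) must divide a_i - a_j for every pair.
Merge one congruence at a time:
  Start: x ≡ 2 (mod 6).
  Combine with x ≡ 0 (mod 20): gcd(6, 20) = 2; 0 - 2 = -2, which IS divisible by 2, so compatible.
    Write x = 2 + 6·t and substitute into x ≡ 0 (mod 20): 6·t ≡ 0 − 2 = -2 (mod 20).
    Divide the congruence (and modulus) by g = 2: 3·t ≡ -1 (mod 10).
    Reduce coefficients mod 10: 3·t ≡ 9 (mod 10).
    The inverse of 3 mod 10 is 7 (since 3·7 = 21 = 2·10 + 1), so t ≡ 7·9 = 63 ≡ 3 (mod 10).
    Then x = 2 + 6·3 = 20, valid modulo lcm(6, 20) = 60: x ≡ 20 (mod 60).
  Combine with x ≡ 8 (mod 14): gcd(60, 14) = 2; 8 - 20 = -12, which IS divisible by 2, so compatible.
    Write x = 20 + 60·t and substitute into x ≡ 8 (mod 14): 60·t ≡ 8 − 20 = -12 (mod 14).
    Divide the congruence (and modulus) by g = 2: 30·t ≡ -6 (mod 7).
    Reduce coefficients mod 7: 2·t ≡ 1 (mod 7).
    The inverse of 2 mod 7 is 4 (since 2·4 = 8 = 1·7 + 1), so t ≡ 4·1 = 4 ≡ 4 (mod 7).
    Then x = 20 + 60·4 = 260, valid modulo lcm(60, 14) = 420: x ≡ 260 (mod 420).
Verify: 260 mod 6 = 2, 260 mod 20 = 0, 260 mod 14 = 8.

x ≡ 260 (mod 420).


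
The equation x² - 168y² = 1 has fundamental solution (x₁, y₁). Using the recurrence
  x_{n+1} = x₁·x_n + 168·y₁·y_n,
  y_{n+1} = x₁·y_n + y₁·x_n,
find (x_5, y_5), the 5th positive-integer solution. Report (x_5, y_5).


Step 1: Find the fundamental solution (x₁, y₁) of x² - 168y² = 1.
  Expand √168 as a continued fraction. a₀ = ⌊√168⌋ = 12; iterate m_{k+1} = d_k·a_k − m_k, d_{k+1} = (168 − m_{k+1}²)/d_k, a_{k+1} = ⌊(a₀ + m_{k+1})/d_{k+1}⌋ (starting m₀ = 0, d₀ = 1), with convergents p_k = a_k·p_{k-1} + p_{k-2}, q_k = a_k·q_{k-1} + q_{k-2} (p₋₁ = 1, q₋₁ = 0):
  k = 0: a₀ = 12; p₀/q₀ = 12/1; p₀² − 168·q₀² = 144 − 168 = -24.
  k = 1: m = 12, d = 24, a = ⌊(12 + 12)/24⌋ = 1; p/q = (1·12 + 1)/(1·1 + 0) = 13/1; p² − 168·q² = 169 − 168 = 1.
  The first convergent with p² − 168·q² = 1 gives the fundamental solution (x₁, y₁) = (13, 1).
Step 2: Apply the recurrence (x_{n+1}, y_{n+1}) = (x₁x_n + 168y₁y_n, x₁y_n + y₁x_n) repeatedly.
  From (x_1, y_1) = (13, 1): x_2 = 13·13 + 168·1·1 = 337; y_2 = 13·1 + 1·13 = 26.
  From (x_2, y_2) = (337, 26): x_3 = 13·337 + 168·1·26 = 8749; y_3 = 13·26 + 1·337 = 675.
  From (x_3, y_3) = (8749, 675): x_4 = 13·8749 + 168·1·675 = 227137; y_4 = 13·675 + 1·8749 = 17524.
  From (x_4, y_4) = (227137, 17524): x_5 = 13·227137 + 168·1·17524 = 5896813; y_5 = 13·17524 + 1·227137 = 454949.
Step 3: Verify x_5² - 168·y_5² = 34772403556969 - 34772403556968 = 1 (should be 1). ✓

(x_1, y_1) = (13, 1); (x_5, y_5) = (5896813, 454949).


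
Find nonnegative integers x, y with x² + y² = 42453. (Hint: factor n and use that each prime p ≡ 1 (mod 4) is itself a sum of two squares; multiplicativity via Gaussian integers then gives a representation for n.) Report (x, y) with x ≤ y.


Step 1: Factor n = 42453 = 3^2 · 53 · 89.
Step 2: Check the mod-4 condition on each prime factor: 3 ≡ 3 (mod 4), exponent 2 (must be even); 53 ≡ 1 (mod 4), exponent 1; 89 ≡ 1 (mod 4), exponent 1.
All primes ≡ 3 (mod 4) appear to even exponent (or don't appear), so by the two-squares theorem n IS expressible as a sum of two squares.
Step 3: Build a representation. Group n = k² · m with k = 3 and m = 53 · 89 = 4717 (a product of primes ≡ 1 (mod 4)); a representation of m scales to one of n via (k·x)² + (k·y)² = k²(x² + y²). Each prime p ≡ 1 (mod 4) is itself a sum of two squares; find a² by testing p − a² for a perfect square:
  53: 53 − 1² = 52, 53 − 2² = 49 = 7² ⇒ 53 = 2² + 7².
  89: 89 − 1² = 88, 89 − 2² = 85, 89 − 3² = 80, 89 − 4² = 73, 89 − 5² = 64 = 8² ⇒ 89 = 5² + 8².
  Combine using the Brahmagupta–Fibonacci identity (a² + b²)(c² + d²) = (ac − bd)² + (ad + bc)² = (ac + bd)² + (ad − bc)²:
  53 · 89 = 4717: from (2² + 7²)(5² + 8²), take (2·5 − 7·8, 2·8 + 7·5) = (10 − 56, 16 + 35) = (-46, 51); dropping signs (only squares matter) gives (46, 51); check 46² + 51² = 2116 + 2601 = 4717 ✓.
  Scale by k = 3: (3·46, 3·51) = (138, 153).
Step 4: Order so x ≤ y and verify: 138² + 153² = 19044 + 23409 = 42453 = n. ✓

n = 42453 = 138² + 153² (one valid representation with x ≤ y).


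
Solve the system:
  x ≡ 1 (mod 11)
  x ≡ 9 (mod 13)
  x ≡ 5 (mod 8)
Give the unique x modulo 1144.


Moduli 11, 13, 8 are pairwise coprime; by CRT there is a unique solution modulo M = 11 · 13 · 8 = 1144.
Solve pairwise, accumulating the modulus:
  Start with x ≡ 1 (mod 11).
  Combine with x ≡ 9 (mod 13): since gcd(11, 13) = 1, we get a unique residue mod 143.
    Write x = 1 + 11·t and substitute into x ≡ 9 (mod 13): 11·t ≡ 9 − 1 = 8 (mod 13).
    The inverse of 11 mod 13 is 6 (since 11·6 = 66 = 5·13 + 1), so t ≡ 6·8 = 48 ≡ 9 (mod 13).
    Then x = 1 + 11·9 = 100, valid modulo lcm(11, 13) = 143: x ≡ 100 (mod 143).
  Combine with x ≡ 5 (mod 8): since gcd(143, 8) = 1, we get a unique residue mod 1144.
    Write x = 100 + 143·t and substitute into x ≡ 5 (mod 8): 143·t ≡ 5 − 100 = -95 (mod 8).
    Reduce coefficients mod 8: 7·t ≡ 1 (mod 8).
    The inverse of 7 mod 8 is 7 (since 7·7 = 49 = 6·8 + 1), so t ≡ 7·1 = 7 ≡ 7 (mod 8).
    Then x = 100 + 143·7 = 1101, valid modulo lcm(143, 8) = 1144: x ≡ 1101 (mod 1144).
Verify: 1101 mod 11 = 1 ✓, 1101 mod 13 = 9 ✓, 1101 mod 8 = 5 ✓.

x ≡ 1101 (mod 1144).


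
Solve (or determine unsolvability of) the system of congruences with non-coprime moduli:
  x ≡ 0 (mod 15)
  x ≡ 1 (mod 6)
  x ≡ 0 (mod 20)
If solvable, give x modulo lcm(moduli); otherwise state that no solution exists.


Moduli 15, 6, 20 are not pairwise coprime, so CRT works modulo lcm(m_i) when all pairwise compatibility conditions hold.
Pairwise compatibility: gcd(m_i, m_j) must divide a_i - a_j for every pair.
Merge one congruence at a time:
  Start: x ≡ 0 (mod 15).
  Combine with x ≡ 1 (mod 6): gcd(15, 6) = 3, and 1 - 0 = 1 is NOT divisible by 3.
    ⇒ system is inconsistent (no integer solution).

No solution (the system is inconsistent).


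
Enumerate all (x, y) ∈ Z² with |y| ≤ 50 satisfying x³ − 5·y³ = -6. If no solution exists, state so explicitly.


The equation is x³ - 5y³ = -6. For fixed y, x³ = 5·y³ − 6, so a solution requires the RHS to be a perfect cube.
Strategy: iterate y from -50 to 50, compute RHS = 5·y³ − 6, and check whether it is a (positive or negative) perfect cube.
Check small values of y:
  y = 0: RHS = -6 is not a perfect cube.
  y = 1: RHS = -1 = (-1)³ ⇒ x = -1 works.
  y = -1: RHS = -11 is not a perfect cube.
  y = 2: RHS = 34 is not a perfect cube.
  y = -2: RHS = -46 is not a perfect cube.
  y = 3: RHS = 129 is not a perfect cube.
  y = -3: RHS = -141 is not a perfect cube.
Continuing the search up to |y| = 50 finds no further solutions beyond those listed.
Collected solutions: (-1, 1).

Solutions (with |y| ≤ 50): (-1, 1).


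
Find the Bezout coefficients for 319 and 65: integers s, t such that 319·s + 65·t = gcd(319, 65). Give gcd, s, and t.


Euclidean algorithm on (319, 65) — divide until remainder is 0:
  319 = 4 · 65 + 59
  65 = 1 · 59 + 6
  59 = 9 · 6 + 5
  6 = 1 · 5 + 1
  5 = 5 · 1 + 0
gcd(319, 65) = 1.
Track Bezout coefficients alongside the remainders: start with r₀ = 319 = a·1 + b·0 (s = 1, t = 0) and r₁ = 65 = a·0 + b·1 (s = 0, t = 1); each new remainder r_{k+1} = r_{k-1} − q_k·r_k inherits s_{k+1} = s_{k-1} − q_k·s_k, t_{k+1} = t_{k-1} − q_k·t_k, so r_k = a·s_k + b·t_k at every step:
  q = 4: r = 59, s = 1 − 4·0 = 1, t = 0 − 4·1 = -4  (check: 319·1 + 65·(-4) = 59)
  q = 1: r = 6, s = 0 − 1·1 = -1, t = 1 − 1·(-4) = 5  (check: 319·(-1) + 65·5 = 6)
  q = 9: r = 5, s = 1 − 9·(-1) = 10, t = -4 − 9·5 = -49  (check: 319·10 + 65·(-49) = 5)
  q = 1: r = 1, s = -1 − 1·10 = -11, t = 5 − 1·(-49) = 54  (check: 319·(-11) + 65·54 = 1)
The row with r = 1 (the gcd) gives the Bezout coefficients s = -11, t = 54.
Result: 319 · (-11) + 65 · (54) = 1.

gcd(319, 65) = 1; s = -11, t = 54 (check: 319·(-11) + 65·54 = 1).


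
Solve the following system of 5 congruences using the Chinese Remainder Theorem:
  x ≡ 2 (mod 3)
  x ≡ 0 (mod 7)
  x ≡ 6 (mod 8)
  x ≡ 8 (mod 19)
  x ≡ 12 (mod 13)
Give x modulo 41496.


Product of moduli M = 3 · 7 · 8 · 19 · 13 = 41496.
Merge one congruence at a time:
  Start: x ≡ 2 (mod 3).
  Combine with x ≡ 0 (mod 7); new modulus lcm = 21.
    Write x = 2 + 3·t and substitute into x ≡ 0 (mod 7): 3·t ≡ 0 − 2 = -2 (mod 7).
    Reduce coefficients mod 7: 3·t ≡ 5 (mod 7).
    The inverse of 3 mod 7 is 5 (since 3·5 = 15 = 2·7 + 1), so t ≡ 5·5 = 25 ≡ 4 (mod 7).
    Then x = 2 + 3·4 = 14, valid modulo lcm(3, 7) = 21: x ≡ 14 (mod 21).
  Combine with x ≡ 6 (mod 8); new modulus lcm = 168.
    Write x = 14 + 21·t and substitute into x ≡ 6 (mod 8): 21·t ≡ 6 − 14 = -8 (mod 8).
    Reduce coefficients mod 8: 5·t ≡ 0 (mod 8).
    The inverse of 5 mod 8 is 5 (since 5·5 = 25 = 3·8 + 1), so t ≡ 5·0 = 0 ≡ 0 (mod 8).
    Then x = 14 + 21·0 = 14, valid modulo lcm(21, 8) = 168: x ≡ 14 (mod 168).
  Combine with x ≡ 8 (mod 19); new modulus lcm = 3192.
    Write x = 14 + 168·t and substitute into x ≡ 8 (mod 19): 168·t ≡ 8 − 14 = -6 (mod 19).
    Reduce coefficients mod 19: 16·t ≡ 13 (mod 19).
    The inverse of 16 mod 19 is 6 (since 16·6 = 96 = 5·19 + 1), so t ≡ 6·13 = 78 ≡ 2 (mod 19).
    Then x = 14 + 168·2 = 350, valid modulo lcm(168, 19) = 3192: x ≡ 350 (mod 3192).
  Combine with x ≡ 12 (mod 13); new modulus lcm = 41496.
    Write x = 350 + 3192·t and substitute into x ≡ 12 (mod 13): 3192·t ≡ 12 − 350 = -338 (mod 13).
    Reduce coefficients mod 13: 7·t ≡ 0 (mod 13).
    The inverse of 7 mod 13 is 2 (since 7·2 = 14 = 1·13 + 1), so t ≡ 2·0 = 0 ≡ 0 (mod 13).
    Then x = 350 + 3192·0 = 350, valid modulo lcm(3192, 13) = 41496: x ≡ 350 (mod 41496).
Verify against each original: 350 mod 3 = 2, 350 mod 7 = 0, 350 mod 8 = 6, 350 mod 19 = 8, 350 mod 13 = 12.

x ≡ 350 (mod 41496).


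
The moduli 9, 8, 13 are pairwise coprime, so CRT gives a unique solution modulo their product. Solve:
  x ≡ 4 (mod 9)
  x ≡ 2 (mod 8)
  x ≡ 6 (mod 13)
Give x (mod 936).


Moduli 9, 8, 13 are pairwise coprime; by CRT there is a unique solution modulo M = 9 · 8 · 13 = 936.
Solve pairwise, accumulating the modulus:
  Start with x ≡ 4 (mod 9).
  Combine with x ≡ 2 (mod 8): since gcd(9, 8) = 1, we get a unique residue mod 72.
    Write x = 4 + 9·t and substitute into x ≡ 2 (mod 8): 9·t ≡ 2 − 4 = -2 (mod 8).
    Reduce coefficients mod 8: 1·t ≡ 6 (mod 8).
    So t ≡ 6 (mod 8).
    Then x = 4 + 9·6 = 58, valid modulo lcm(9, 8) = 72: x ≡ 58 (mod 72).
  Combine with x ≡ 6 (mod 13): since gcd(72, 13) = 1, we get a unique residue mod 936.
    Write x = 58 + 72·t and substitute into x ≡ 6 (mod 13): 72·t ≡ 6 − 58 = -52 (mod 13).
    Reduce coefficients mod 13: 7·t ≡ 0 (mod 13).
    The inverse of 7 mod 13 is 2 (since 7·2 = 14 = 1·13 + 1), so t ≡ 2·0 = 0 ≡ 0 (mod 13).
    Then x = 58 + 72·0 = 58, valid modulo lcm(72, 13) = 936: x ≡ 58 (mod 936).
Verify: 58 mod 9 = 4 ✓, 58 mod 8 = 2 ✓, 58 mod 13 = 6 ✓.

x ≡ 58 (mod 936).


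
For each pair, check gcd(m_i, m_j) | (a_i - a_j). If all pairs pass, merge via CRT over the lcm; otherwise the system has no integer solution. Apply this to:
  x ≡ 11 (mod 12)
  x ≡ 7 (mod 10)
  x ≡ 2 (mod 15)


Moduli 12, 10, 15 are not pairwise coprime, so CRT works modulo lcm(m_i) when all pairwise compatibility conditions hold.
Pairwise compatibility: gcd(m_i, m_j) must divide a_i - a_j for every pair.
Merge one congruence at a time:
  Start: x ≡ 11 (mod 12).
  Combine with x ≡ 7 (mod 10): gcd(12, 10) = 2; 7 - 11 = -4, which IS divisible by 2, so compatible.
    Write x = 11 + 12·t and substitute into x ≡ 7 (mod 10): 12·t ≡ 7 − 11 = -4 (mod 10).
    Divide the congruence (and modulus) by g = 2: 6·t ≡ -2 (mod 5).
    Reduce coefficients mod 5: 1·t ≡ 3 (mod 5).
    So t ≡ 3 (mod 5).
    Then x = 11 + 12·3 = 47, valid modulo lcm(12, 10) = 60: x ≡ 47 (mod 60).
  Combine with x ≡ 2 (mod 15): gcd(60, 15) = 15; 2 - 47 = -45, which IS divisible by 15, so compatible.
    Write x = 47 + 60·t and substitute into x ≡ 2 (mod 15): 60·t ≡ 2 − 47 = -45 (mod 15).
    Divide the congruence (and modulus) by g = 15: 4·t ≡ -3 (mod 1).
    Modulo 1 every t works; take t = 0.
    Then x = 47 + 60·0 = 47, valid modulo lcm(60, 15) = 60: x ≡ 47 (mod 60).
Verify: 47 mod 12 = 11, 47 mod 10 = 7, 47 mod 15 = 2.

x ≡ 47 (mod 60).


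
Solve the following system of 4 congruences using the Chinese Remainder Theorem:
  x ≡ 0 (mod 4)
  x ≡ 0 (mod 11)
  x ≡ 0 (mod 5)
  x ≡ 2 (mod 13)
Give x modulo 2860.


Product of moduli M = 4 · 11 · 5 · 13 = 2860.
Merge one congruence at a time:
  Start: x ≡ 0 (mod 4).
  Combine with x ≡ 0 (mod 11); new modulus lcm = 44.
    Write x = 0 + 4·t and substitute into x ≡ 0 (mod 11): 4·t ≡ 0 − 0 = 0 (mod 11).
    The inverse of 4 mod 11 is 3 (since 4·3 = 12 = 1·11 + 1), so t ≡ 3·0 = 0 ≡ 0 (mod 11).
    Then x = 0 + 4·0 = 0, valid modulo lcm(4, 11) = 44: x ≡ 0 (mod 44).
  Combine with x ≡ 0 (mod 5); new modulus lcm = 220.
    Write x = 0 + 44·t and substitute into x ≡ 0 (mod 5): 44·t ≡ 0 − 0 = 0 (mod 5).
    Reduce coefficients mod 5: 4·t ≡ 0 (mod 5).
    The inverse of 4 mod 5 is 4 (since 4·4 = 16 = 3·5 + 1), so t ≡ 4·0 = 0 ≡ 0 (mod 5).
    Then x = 0 + 44·0 = 0, valid modulo lcm(44, 5) = 220: x ≡ 0 (mod 220).
  Combine with x ≡ 2 (mod 13); new modulus lcm = 2860.
    Write x = 0 + 220·t and substitute into x ≡ 2 (mod 13): 220·t ≡ 2 − 0 = 2 (mod 13).
    Reduce coefficients mod 13: 12·t ≡ 2 (mod 13).
    The inverse of 12 mod 13 is 12 (since 12·12 = 144 = 11·13 + 1), so t ≡ 12·2 = 24 ≡ 11 (mod 13).
    Then x = 0 + 220·11 = 2420, valid modulo lcm(220, 13) = 2860: x ≡ 2420 (mod 2860).
Verify against each original: 2420 mod 4 = 0, 2420 mod 11 = 0, 2420 mod 5 = 0, 2420 mod 13 = 2.

x ≡ 2420 (mod 2860).


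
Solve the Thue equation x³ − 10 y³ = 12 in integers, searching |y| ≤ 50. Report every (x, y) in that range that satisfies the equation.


The equation is x³ - 10y³ = 12. For fixed y, x³ = 10·y³ + 12, so a solution requires the RHS to be a perfect cube.
Strategy: iterate y from -50 to 50, compute RHS = 10·y³ + 12, and check whether it is a (positive or negative) perfect cube.
Check small values of y:
  y = 0: RHS = 12 is not a perfect cube.
  y = 1: RHS = 22 is not a perfect cube.
  y = -1: RHS = 2 is not a perfect cube.
  y = 2: RHS = 92 is not a perfect cube.
  y = -2: RHS = -68 is not a perfect cube.
  y = 3: RHS = 282 is not a perfect cube.
  y = -3: RHS = -258 is not a perfect cube.
Continuing the search up to |y| = 50 finds no solutions either.
No (x, y) in the scanned range satisfies the equation.

No integer solutions with |y| ≤ 50.


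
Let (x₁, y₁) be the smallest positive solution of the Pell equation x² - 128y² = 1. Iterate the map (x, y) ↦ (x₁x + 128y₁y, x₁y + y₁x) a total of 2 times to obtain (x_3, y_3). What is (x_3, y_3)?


Step 1: Find the fundamental solution (x₁, y₁) of x² - 128y² = 1.
  Expand √128 as a continued fraction. a₀ = ⌊√128⌋ = 11; iterate m_{k+1} = d_k·a_k − m_k, d_{k+1} = (128 − m_{k+1}²)/d_k, a_{k+1} = ⌊(a₀ + m_{k+1})/d_{k+1}⌋ (starting m₀ = 0, d₀ = 1), with convergents p_k = a_k·p_{k-1} + p_{k-2}, q_k = a_k·q_{k-1} + q_{k-2} (p₋₁ = 1, q₋₁ = 0):
  k = 0: a₀ = 11; p₀/q₀ = 11/1; p₀² − 128·q₀² = 121 − 128 = -7.
  k = 1: m = 11, d = 7, a = ⌊(11 + 11)/7⌋ = 3; p/q = (3·11 + 1)/(3·1 + 0) = 34/3; p² − 128·q² = 1156 − 1152 = 4.
  k = 2: m = 10, d = 4, a = ⌊(11 + 10)/4⌋ = 5; p/q = (5·34 + 11)/(5·3 + 1) = 181/16; p² − 128·q² = 32761 − 32768 = -7.
  k = 3: m = 10, d = 7, a = ⌊(11 + 10)/7⌋ = 3; p/q = (3·181 + 34)/(3·16 + 3) = 577/51; p² − 128·q² = 332929 − 332928 = 1.
  The first convergent with p² − 128·q² = 1 gives the fundamental solution (x₁, y₁) = (577, 51).
Step 2: Apply the recurrence (x_{n+1}, y_{n+1}) = (x₁x_n + 128y₁y_n, x₁y_n + y₁x_n) repeatedly.
  From (x_1, y_1) = (577, 51): x_2 = 577·577 + 128·51·51 = 665857; y_2 = 577·51 + 51·577 = 58854.
  From (x_2, y_2) = (665857, 58854): x_3 = 577·665857 + 128·51·58854 = 768398401; y_3 = 577·58854 + 51·665857 = 67917465.
Step 3: Verify x_3² - 128·y_3² = 590436102659356801 - 590436102659356800 = 1 (should be 1). ✓

(x_1, y_1) = (577, 51); (x_3, y_3) = (768398401, 67917465).
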